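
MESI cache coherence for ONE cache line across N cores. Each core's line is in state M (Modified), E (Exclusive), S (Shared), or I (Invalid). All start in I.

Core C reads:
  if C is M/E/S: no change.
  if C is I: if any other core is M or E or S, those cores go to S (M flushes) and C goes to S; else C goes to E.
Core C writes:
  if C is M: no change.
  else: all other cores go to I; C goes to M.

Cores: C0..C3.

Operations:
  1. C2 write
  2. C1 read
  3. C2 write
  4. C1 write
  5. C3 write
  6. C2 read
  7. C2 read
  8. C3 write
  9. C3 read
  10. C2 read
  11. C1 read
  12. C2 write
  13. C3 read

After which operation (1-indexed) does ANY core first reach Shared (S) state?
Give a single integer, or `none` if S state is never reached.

Answer: 2

Derivation:
Op 1: C2 write [C2 write: invalidate none -> C2=M] -> [I,I,M,I]
Op 2: C1 read [C1 read from I: others=['C2=M'] -> C1=S, others downsized to S] -> [I,S,S,I]
  -> First S state at op 2; remaining ops need not be traced.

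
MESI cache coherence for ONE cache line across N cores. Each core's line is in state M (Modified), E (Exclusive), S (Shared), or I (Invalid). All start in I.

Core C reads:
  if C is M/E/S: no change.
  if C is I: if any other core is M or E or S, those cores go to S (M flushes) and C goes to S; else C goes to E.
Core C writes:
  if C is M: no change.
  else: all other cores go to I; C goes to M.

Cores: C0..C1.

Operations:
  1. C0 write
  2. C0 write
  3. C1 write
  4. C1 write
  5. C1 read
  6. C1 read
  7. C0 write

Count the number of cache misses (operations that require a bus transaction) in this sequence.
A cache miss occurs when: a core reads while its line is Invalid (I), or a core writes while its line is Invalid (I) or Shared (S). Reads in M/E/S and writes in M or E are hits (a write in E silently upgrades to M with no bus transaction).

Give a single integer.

Answer: 3

Derivation:
Op 1: C0 write [C0 write: invalidate none -> C0=M] -> [M,I] [MISS #1: write from I]
Op 2: C0 write [C0 write: already M (modified), no change] -> [M,I] [hit: write from M]
Op 3: C1 write [C1 write: invalidate ['C0=M'] -> C1=M] -> [I,M] [MISS #2: write from I]
Op 4: C1 write [C1 write: already M (modified), no change] -> [I,M] [hit: write from M]
Op 5: C1 read [C1 read: already in M, no change] -> [I,M] [hit: read from M]
Op 6: C1 read [C1 read: already in M, no change] -> [I,M] [hit: read from M]
Op 7: C0 write [C0 write: invalidate ['C1=M'] -> C0=M] -> [M,I] [MISS #3: write from I]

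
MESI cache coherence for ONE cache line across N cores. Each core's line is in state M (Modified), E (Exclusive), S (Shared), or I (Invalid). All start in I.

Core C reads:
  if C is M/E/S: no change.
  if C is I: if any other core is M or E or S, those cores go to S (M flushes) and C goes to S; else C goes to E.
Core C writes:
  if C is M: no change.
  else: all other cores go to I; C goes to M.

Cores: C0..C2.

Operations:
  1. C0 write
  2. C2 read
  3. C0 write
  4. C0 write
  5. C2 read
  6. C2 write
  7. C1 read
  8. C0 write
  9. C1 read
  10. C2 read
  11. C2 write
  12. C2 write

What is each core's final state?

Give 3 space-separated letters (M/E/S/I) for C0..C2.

Answer: I I M

Derivation:
Op 1: C0 write [C0 write: invalidate none -> C0=M] -> [M,I,I]
Op 2: C2 read [C2 read from I: others=['C0=M'] -> C2=S, others downsized to S] -> [S,I,S]
Op 3: C0 write [C0 write: invalidate ['C2=S'] -> C0=M] -> [M,I,I]
Op 4: C0 write [C0 write: already M (modified), no change] -> [M,I,I]
Op 5: C2 read [C2 read from I: others=['C0=M'] -> C2=S, others downsized to S] -> [S,I,S]
Op 6: C2 write [C2 write: invalidate ['C0=S'] -> C2=M] -> [I,I,M]
Op 7: C1 read [C1 read from I: others=['C2=M'] -> C1=S, others downsized to S] -> [I,S,S]
Op 8: C0 write [C0 write: invalidate ['C1=S', 'C2=S'] -> C0=M] -> [M,I,I]
Op 9: C1 read [C1 read from I: others=['C0=M'] -> C1=S, others downsized to S] -> [S,S,I]
Op 10: C2 read [C2 read from I: others=['C0=S', 'C1=S'] -> C2=S, others downsized to S] -> [S,S,S]
Op 11: C2 write [C2 write: invalidate ['C0=S', 'C1=S'] -> C2=M] -> [I,I,M]
Op 12: C2 write [C2 write: already M (modified), no change] -> [I,I,M]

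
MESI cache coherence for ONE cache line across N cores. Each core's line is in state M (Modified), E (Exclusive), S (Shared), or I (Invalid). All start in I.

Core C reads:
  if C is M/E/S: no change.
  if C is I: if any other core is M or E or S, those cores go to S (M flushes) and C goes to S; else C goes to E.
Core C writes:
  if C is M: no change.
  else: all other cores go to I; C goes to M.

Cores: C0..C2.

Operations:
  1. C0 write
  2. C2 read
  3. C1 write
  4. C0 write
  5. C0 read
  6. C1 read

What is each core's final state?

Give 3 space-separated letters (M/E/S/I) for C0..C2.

Answer: S S I

Derivation:
Op 1: C0 write [C0 write: invalidate none -> C0=M] -> [M,I,I]
Op 2: C2 read [C2 read from I: others=['C0=M'] -> C2=S, others downsized to S] -> [S,I,S]
Op 3: C1 write [C1 write: invalidate ['C0=S', 'C2=S'] -> C1=M] -> [I,M,I]
Op 4: C0 write [C0 write: invalidate ['C1=M'] -> C0=M] -> [M,I,I]
Op 5: C0 read [C0 read: already in M, no change] -> [M,I,I]
Op 6: C1 read [C1 read from I: others=['C0=M'] -> C1=S, others downsized to S] -> [S,S,I]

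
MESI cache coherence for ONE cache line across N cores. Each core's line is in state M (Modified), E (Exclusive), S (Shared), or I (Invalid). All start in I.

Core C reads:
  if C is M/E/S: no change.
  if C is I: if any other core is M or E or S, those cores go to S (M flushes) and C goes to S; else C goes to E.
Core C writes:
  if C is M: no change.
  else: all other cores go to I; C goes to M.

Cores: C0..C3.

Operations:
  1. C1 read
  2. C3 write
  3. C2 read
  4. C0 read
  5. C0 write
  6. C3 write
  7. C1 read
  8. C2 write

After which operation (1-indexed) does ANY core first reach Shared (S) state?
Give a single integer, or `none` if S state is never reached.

Answer: 3

Derivation:
Op 1: C1 read [C1 read from I: no other sharers -> C1=E (exclusive)] -> [I,E,I,I]
Op 2: C3 write [C3 write: invalidate ['C1=E'] -> C3=M] -> [I,I,I,M]
Op 3: C2 read [C2 read from I: others=['C3=M'] -> C2=S, others downsized to S] -> [I,I,S,S]
  -> First S state at op 3; remaining ops need not be traced.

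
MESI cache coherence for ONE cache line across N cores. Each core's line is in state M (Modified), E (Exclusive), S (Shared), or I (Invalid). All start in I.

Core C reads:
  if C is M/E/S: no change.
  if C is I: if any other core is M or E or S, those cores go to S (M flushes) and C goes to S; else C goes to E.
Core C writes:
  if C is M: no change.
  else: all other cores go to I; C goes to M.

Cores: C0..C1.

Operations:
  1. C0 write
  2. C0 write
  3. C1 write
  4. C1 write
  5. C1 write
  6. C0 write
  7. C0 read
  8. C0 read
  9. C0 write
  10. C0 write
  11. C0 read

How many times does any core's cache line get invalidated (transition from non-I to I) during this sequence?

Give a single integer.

Answer: 2

Derivation:
Op 1: C0 write [C0 write: invalidate none -> C0=M] -> [M,I] (invalidations this op: 0; running total: 0)
Op 2: C0 write [C0 write: already M (modified), no change] -> [M,I] (invalidations this op: 0; running total: 0)
Op 3: C1 write [C1 write: invalidate ['C0=M'] -> C1=M] -> [I,M] (invalidations this op: 1; running total: 1)
Op 4: C1 write [C1 write: already M (modified), no change] -> [I,M] (invalidations this op: 0; running total: 1)
Op 5: C1 write [C1 write: already M (modified), no change] -> [I,M] (invalidations this op: 0; running total: 1)
Op 6: C0 write [C0 write: invalidate ['C1=M'] -> C0=M] -> [M,I] (invalidations this op: 1; running total: 2)
Op 7: C0 read [C0 read: already in M, no change] -> [M,I] (invalidations this op: 0; running total: 2)
Op 8: C0 read [C0 read: already in M, no change] -> [M,I] (invalidations this op: 0; running total: 2)
Op 9: C0 write [C0 write: already M (modified), no change] -> [M,I] (invalidations this op: 0; running total: 2)
Op 10: C0 write [C0 write: already M (modified), no change] -> [M,I] (invalidations this op: 0; running total: 2)
Op 11: C0 read [C0 read: already in M, no change] -> [M,I] (invalidations this op: 0; running total: 2)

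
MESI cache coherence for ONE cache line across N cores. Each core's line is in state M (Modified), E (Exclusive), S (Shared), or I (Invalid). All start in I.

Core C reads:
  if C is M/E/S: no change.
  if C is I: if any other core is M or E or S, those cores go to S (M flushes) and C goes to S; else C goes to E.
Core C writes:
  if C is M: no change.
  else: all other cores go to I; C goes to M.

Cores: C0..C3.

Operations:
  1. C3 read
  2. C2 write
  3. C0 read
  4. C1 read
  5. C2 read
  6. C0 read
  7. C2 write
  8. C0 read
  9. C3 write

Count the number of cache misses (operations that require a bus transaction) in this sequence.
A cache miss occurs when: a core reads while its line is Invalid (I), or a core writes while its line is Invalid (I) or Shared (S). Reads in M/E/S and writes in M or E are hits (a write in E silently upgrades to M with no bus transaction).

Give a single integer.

Op 1: C3 read [C3 read from I: no other sharers -> C3=E (exclusive)] -> [I,I,I,E] [MISS #1: read from I]
Op 2: C2 write [C2 write: invalidate ['C3=E'] -> C2=M] -> [I,I,M,I] [MISS #2: write from I]
Op 3: C0 read [C0 read from I: others=['C2=M'] -> C0=S, others downsized to S] -> [S,I,S,I] [MISS #3: read from I]
Op 4: C1 read [C1 read from I: others=['C0=S', 'C2=S'] -> C1=S, others downsized to S] -> [S,S,S,I] [MISS #4: read from I]
Op 5: C2 read [C2 read: already in S, no change] -> [S,S,S,I] [hit: read from S]
Op 6: C0 read [C0 read: already in S, no change] -> [S,S,S,I] [hit: read from S]
Op 7: C2 write [C2 write: invalidate ['C0=S', 'C1=S'] -> C2=M] -> [I,I,M,I] [MISS #5: write from S]
Op 8: C0 read [C0 read from I: others=['C2=M'] -> C0=S, others downsized to S] -> [S,I,S,I] [MISS #6: read from I]
Op 9: C3 write [C3 write: invalidate ['C0=S', 'C2=S'] -> C3=M] -> [I,I,I,M] [MISS #7: write from I]

Answer: 7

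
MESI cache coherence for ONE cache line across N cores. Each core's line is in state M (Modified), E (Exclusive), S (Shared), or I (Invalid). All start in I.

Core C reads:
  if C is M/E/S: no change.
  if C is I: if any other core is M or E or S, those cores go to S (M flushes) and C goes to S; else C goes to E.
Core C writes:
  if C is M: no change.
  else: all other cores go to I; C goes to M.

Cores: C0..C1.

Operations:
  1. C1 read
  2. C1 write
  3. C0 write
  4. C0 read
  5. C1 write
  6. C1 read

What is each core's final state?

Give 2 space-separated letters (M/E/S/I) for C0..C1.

Answer: I M

Derivation:
Op 1: C1 read [C1 read from I: no other sharers -> C1=E (exclusive)] -> [I,E]
Op 2: C1 write [C1 write: invalidate none -> C1=M] -> [I,M]
Op 3: C0 write [C0 write: invalidate ['C1=M'] -> C0=M] -> [M,I]
Op 4: C0 read [C0 read: already in M, no change] -> [M,I]
Op 5: C1 write [C1 write: invalidate ['C0=M'] -> C1=M] -> [I,M]
Op 6: C1 read [C1 read: already in M, no change] -> [I,M]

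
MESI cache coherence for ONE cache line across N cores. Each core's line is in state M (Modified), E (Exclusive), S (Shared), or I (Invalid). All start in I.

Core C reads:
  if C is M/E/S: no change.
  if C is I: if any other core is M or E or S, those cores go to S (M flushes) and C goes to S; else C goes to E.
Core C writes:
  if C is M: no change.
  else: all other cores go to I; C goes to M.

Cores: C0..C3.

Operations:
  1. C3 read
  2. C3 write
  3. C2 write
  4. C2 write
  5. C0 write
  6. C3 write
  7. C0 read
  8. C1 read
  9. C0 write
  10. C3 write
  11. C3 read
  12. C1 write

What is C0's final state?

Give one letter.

Answer: I

Derivation:
Op 1: C3 read [C3 read from I: no other sharers -> C3=E (exclusive)] -> [I,I,I,E]
Op 2: C3 write [C3 write: invalidate none -> C3=M] -> [I,I,I,M]
Op 3: C2 write [C2 write: invalidate ['C3=M'] -> C2=M] -> [I,I,M,I]
Op 4: C2 write [C2 write: already M (modified), no change] -> [I,I,M,I]
Op 5: C0 write [C0 write: invalidate ['C2=M'] -> C0=M] -> [M,I,I,I]
Op 6: C3 write [C3 write: invalidate ['C0=M'] -> C3=M] -> [I,I,I,M]
Op 7: C0 read [C0 read from I: others=['C3=M'] -> C0=S, others downsized to S] -> [S,I,I,S]
Op 8: C1 read [C1 read from I: others=['C0=S', 'C3=S'] -> C1=S, others downsized to S] -> [S,S,I,S]
Op 9: C0 write [C0 write: invalidate ['C1=S', 'C3=S'] -> C0=M] -> [M,I,I,I]
Op 10: C3 write [C3 write: invalidate ['C0=M'] -> C3=M] -> [I,I,I,M]
Op 11: C3 read [C3 read: already in M, no change] -> [I,I,I,M]
Op 12: C1 write [C1 write: invalidate ['C3=M'] -> C1=M] -> [I,M,I,I]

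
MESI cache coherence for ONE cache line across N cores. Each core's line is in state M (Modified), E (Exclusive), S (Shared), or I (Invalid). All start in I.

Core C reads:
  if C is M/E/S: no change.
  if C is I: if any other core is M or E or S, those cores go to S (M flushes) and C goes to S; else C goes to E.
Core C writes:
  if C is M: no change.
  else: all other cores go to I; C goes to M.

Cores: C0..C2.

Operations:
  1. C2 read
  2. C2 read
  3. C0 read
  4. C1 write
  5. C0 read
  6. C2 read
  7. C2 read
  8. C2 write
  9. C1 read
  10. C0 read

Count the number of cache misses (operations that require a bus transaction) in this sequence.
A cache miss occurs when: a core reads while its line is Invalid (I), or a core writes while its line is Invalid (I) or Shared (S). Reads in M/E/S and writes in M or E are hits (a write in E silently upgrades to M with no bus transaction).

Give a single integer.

Answer: 8

Derivation:
Op 1: C2 read [C2 read from I: no other sharers -> C2=E (exclusive)] -> [I,I,E] [MISS #1: read from I]
Op 2: C2 read [C2 read: already in E, no change] -> [I,I,E] [hit: read from E]
Op 3: C0 read [C0 read from I: others=['C2=E'] -> C0=S, others downsized to S] -> [S,I,S] [MISS #2: read from I]
Op 4: C1 write [C1 write: invalidate ['C0=S', 'C2=S'] -> C1=M] -> [I,M,I] [MISS #3: write from I]
Op 5: C0 read [C0 read from I: others=['C1=M'] -> C0=S, others downsized to S] -> [S,S,I] [MISS #4: read from I]
Op 6: C2 read [C2 read from I: others=['C0=S', 'C1=S'] -> C2=S, others downsized to S] -> [S,S,S] [MISS #5: read from I]
Op 7: C2 read [C2 read: already in S, no change] -> [S,S,S] [hit: read from S]
Op 8: C2 write [C2 write: invalidate ['C0=S', 'C1=S'] -> C2=M] -> [I,I,M] [MISS #6: write from S]
Op 9: C1 read [C1 read from I: others=['C2=M'] -> C1=S, others downsized to S] -> [I,S,S] [MISS #7: read from I]
Op 10: C0 read [C0 read from I: others=['C1=S', 'C2=S'] -> C0=S, others downsized to S] -> [S,S,S] [MISS #8: read from I]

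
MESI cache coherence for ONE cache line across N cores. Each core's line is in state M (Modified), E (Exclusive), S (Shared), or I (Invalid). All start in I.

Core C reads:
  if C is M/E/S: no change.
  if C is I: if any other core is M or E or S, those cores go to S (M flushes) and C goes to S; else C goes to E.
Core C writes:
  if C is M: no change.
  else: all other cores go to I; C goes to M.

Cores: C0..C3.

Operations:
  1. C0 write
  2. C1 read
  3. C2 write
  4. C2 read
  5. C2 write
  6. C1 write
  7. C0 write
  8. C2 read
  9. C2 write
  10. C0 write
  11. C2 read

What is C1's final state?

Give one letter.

Answer: I

Derivation:
Op 1: C0 write [C0 write: invalidate none -> C0=M] -> [M,I,I,I]
Op 2: C1 read [C1 read from I: others=['C0=M'] -> C1=S, others downsized to S] -> [S,S,I,I]
Op 3: C2 write [C2 write: invalidate ['C0=S', 'C1=S'] -> C2=M] -> [I,I,M,I]
Op 4: C2 read [C2 read: already in M, no change] -> [I,I,M,I]
Op 5: C2 write [C2 write: already M (modified), no change] -> [I,I,M,I]
Op 6: C1 write [C1 write: invalidate ['C2=M'] -> C1=M] -> [I,M,I,I]
Op 7: C0 write [C0 write: invalidate ['C1=M'] -> C0=M] -> [M,I,I,I]
Op 8: C2 read [C2 read from I: others=['C0=M'] -> C2=S, others downsized to S] -> [S,I,S,I]
Op 9: C2 write [C2 write: invalidate ['C0=S'] -> C2=M] -> [I,I,M,I]
Op 10: C0 write [C0 write: invalidate ['C2=M'] -> C0=M] -> [M,I,I,I]
Op 11: C2 read [C2 read from I: others=['C0=M'] -> C2=S, others downsized to S] -> [S,I,S,I]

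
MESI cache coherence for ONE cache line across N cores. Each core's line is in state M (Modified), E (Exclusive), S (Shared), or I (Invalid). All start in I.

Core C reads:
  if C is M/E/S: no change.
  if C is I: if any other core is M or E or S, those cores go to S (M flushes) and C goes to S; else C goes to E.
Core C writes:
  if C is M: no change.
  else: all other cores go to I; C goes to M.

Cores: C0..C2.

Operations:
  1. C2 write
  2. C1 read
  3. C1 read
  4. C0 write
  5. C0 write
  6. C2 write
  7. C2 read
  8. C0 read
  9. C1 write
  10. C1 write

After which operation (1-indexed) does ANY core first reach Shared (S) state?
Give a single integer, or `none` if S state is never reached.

Answer: 2

Derivation:
Op 1: C2 write [C2 write: invalidate none -> C2=M] -> [I,I,M]
Op 2: C1 read [C1 read from I: others=['C2=M'] -> C1=S, others downsized to S] -> [I,S,S]
  -> First S state at op 2; remaining ops need not be traced.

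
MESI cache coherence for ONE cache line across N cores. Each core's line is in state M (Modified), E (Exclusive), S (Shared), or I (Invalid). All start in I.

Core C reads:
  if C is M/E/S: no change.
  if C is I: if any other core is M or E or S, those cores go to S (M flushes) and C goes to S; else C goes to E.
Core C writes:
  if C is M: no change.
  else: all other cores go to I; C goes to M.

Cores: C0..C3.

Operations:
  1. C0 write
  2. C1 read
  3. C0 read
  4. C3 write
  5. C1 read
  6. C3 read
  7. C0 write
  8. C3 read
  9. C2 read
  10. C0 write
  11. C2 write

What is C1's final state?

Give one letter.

Op 1: C0 write [C0 write: invalidate none -> C0=M] -> [M,I,I,I]
Op 2: C1 read [C1 read from I: others=['C0=M'] -> C1=S, others downsized to S] -> [S,S,I,I]
Op 3: C0 read [C0 read: already in S, no change] -> [S,S,I,I]
Op 4: C3 write [C3 write: invalidate ['C0=S', 'C1=S'] -> C3=M] -> [I,I,I,M]
Op 5: C1 read [C1 read from I: others=['C3=M'] -> C1=S, others downsized to S] -> [I,S,I,S]
Op 6: C3 read [C3 read: already in S, no change] -> [I,S,I,S]
Op 7: C0 write [C0 write: invalidate ['C1=S', 'C3=S'] -> C0=M] -> [M,I,I,I]
Op 8: C3 read [C3 read from I: others=['C0=M'] -> C3=S, others downsized to S] -> [S,I,I,S]
Op 9: C2 read [C2 read from I: others=['C0=S', 'C3=S'] -> C2=S, others downsized to S] -> [S,I,S,S]
Op 10: C0 write [C0 write: invalidate ['C2=S', 'C3=S'] -> C0=M] -> [M,I,I,I]
Op 11: C2 write [C2 write: invalidate ['C0=M'] -> C2=M] -> [I,I,M,I]

Answer: I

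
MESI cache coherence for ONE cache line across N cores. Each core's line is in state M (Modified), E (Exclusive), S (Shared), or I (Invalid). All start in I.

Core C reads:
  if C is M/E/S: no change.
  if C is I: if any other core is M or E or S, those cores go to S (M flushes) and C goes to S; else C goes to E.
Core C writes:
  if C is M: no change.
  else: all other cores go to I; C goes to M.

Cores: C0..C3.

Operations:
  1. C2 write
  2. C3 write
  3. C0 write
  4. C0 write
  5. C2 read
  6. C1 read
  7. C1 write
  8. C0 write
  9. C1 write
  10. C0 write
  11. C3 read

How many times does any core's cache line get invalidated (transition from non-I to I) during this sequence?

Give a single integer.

Answer: 7

Derivation:
Op 1: C2 write [C2 write: invalidate none -> C2=M] -> [I,I,M,I] (invalidations this op: 0; running total: 0)
Op 2: C3 write [C3 write: invalidate ['C2=M'] -> C3=M] -> [I,I,I,M] (invalidations this op: 1; running total: 1)
Op 3: C0 write [C0 write: invalidate ['C3=M'] -> C0=M] -> [M,I,I,I] (invalidations this op: 1; running total: 2)
Op 4: C0 write [C0 write: already M (modified), no change] -> [M,I,I,I] (invalidations this op: 0; running total: 2)
Op 5: C2 read [C2 read from I: others=['C0=M'] -> C2=S, others downsized to S] -> [S,I,S,I] (invalidations this op: 0; running total: 2)
Op 6: C1 read [C1 read from I: others=['C0=S', 'C2=S'] -> C1=S, others downsized to S] -> [S,S,S,I] (invalidations this op: 0; running total: 2)
Op 7: C1 write [C1 write: invalidate ['C0=S', 'C2=S'] -> C1=M] -> [I,M,I,I] (invalidations this op: 2; running total: 4)
Op 8: C0 write [C0 write: invalidate ['C1=M'] -> C0=M] -> [M,I,I,I] (invalidations this op: 1; running total: 5)
Op 9: C1 write [C1 write: invalidate ['C0=M'] -> C1=M] -> [I,M,I,I] (invalidations this op: 1; running total: 6)
Op 10: C0 write [C0 write: invalidate ['C1=M'] -> C0=M] -> [M,I,I,I] (invalidations this op: 1; running total: 7)
Op 11: C3 read [C3 read from I: others=['C0=M'] -> C3=S, others downsized to S] -> [S,I,I,S] (invalidations this op: 0; running total: 7)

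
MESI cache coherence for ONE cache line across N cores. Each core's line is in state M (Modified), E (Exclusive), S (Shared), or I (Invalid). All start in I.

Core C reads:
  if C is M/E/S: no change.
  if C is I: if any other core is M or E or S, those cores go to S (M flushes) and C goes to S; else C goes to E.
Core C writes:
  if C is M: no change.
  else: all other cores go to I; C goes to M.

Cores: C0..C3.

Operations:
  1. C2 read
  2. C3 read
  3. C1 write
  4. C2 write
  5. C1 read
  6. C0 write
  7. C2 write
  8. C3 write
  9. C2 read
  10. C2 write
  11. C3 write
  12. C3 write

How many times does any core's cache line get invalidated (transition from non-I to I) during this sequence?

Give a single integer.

Answer: 9

Derivation:
Op 1: C2 read [C2 read from I: no other sharers -> C2=E (exclusive)] -> [I,I,E,I] (invalidations this op: 0; running total: 0)
Op 2: C3 read [C3 read from I: others=['C2=E'] -> C3=S, others downsized to S] -> [I,I,S,S] (invalidations this op: 0; running total: 0)
Op 3: C1 write [C1 write: invalidate ['C2=S', 'C3=S'] -> C1=M] -> [I,M,I,I] (invalidations this op: 2; running total: 2)
Op 4: C2 write [C2 write: invalidate ['C1=M'] -> C2=M] -> [I,I,M,I] (invalidations this op: 1; running total: 3)
Op 5: C1 read [C1 read from I: others=['C2=M'] -> C1=S, others downsized to S] -> [I,S,S,I] (invalidations this op: 0; running total: 3)
Op 6: C0 write [C0 write: invalidate ['C1=S', 'C2=S'] -> C0=M] -> [M,I,I,I] (invalidations this op: 2; running total: 5)
Op 7: C2 write [C2 write: invalidate ['C0=M'] -> C2=M] -> [I,I,M,I] (invalidations this op: 1; running total: 6)
Op 8: C3 write [C3 write: invalidate ['C2=M'] -> C3=M] -> [I,I,I,M] (invalidations this op: 1; running total: 7)
Op 9: C2 read [C2 read from I: others=['C3=M'] -> C2=S, others downsized to S] -> [I,I,S,S] (invalidations this op: 0; running total: 7)
Op 10: C2 write [C2 write: invalidate ['C3=S'] -> C2=M] -> [I,I,M,I] (invalidations this op: 1; running total: 8)
Op 11: C3 write [C3 write: invalidate ['C2=M'] -> C3=M] -> [I,I,I,M] (invalidations this op: 1; running total: 9)
Op 12: C3 write [C3 write: already M (modified), no change] -> [I,I,I,M] (invalidations this op: 0; running total: 9)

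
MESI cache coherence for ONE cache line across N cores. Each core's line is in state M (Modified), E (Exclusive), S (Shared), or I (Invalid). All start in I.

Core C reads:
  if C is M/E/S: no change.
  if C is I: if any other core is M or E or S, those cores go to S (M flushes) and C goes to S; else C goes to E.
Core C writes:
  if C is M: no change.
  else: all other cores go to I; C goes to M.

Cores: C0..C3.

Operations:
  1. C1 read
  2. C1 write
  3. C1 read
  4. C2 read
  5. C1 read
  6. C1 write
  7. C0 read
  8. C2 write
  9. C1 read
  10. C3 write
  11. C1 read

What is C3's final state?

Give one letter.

Op 1: C1 read [C1 read from I: no other sharers -> C1=E (exclusive)] -> [I,E,I,I]
Op 2: C1 write [C1 write: invalidate none -> C1=M] -> [I,M,I,I]
Op 3: C1 read [C1 read: already in M, no change] -> [I,M,I,I]
Op 4: C2 read [C2 read from I: others=['C1=M'] -> C2=S, others downsized to S] -> [I,S,S,I]
Op 5: C1 read [C1 read: already in S, no change] -> [I,S,S,I]
Op 6: C1 write [C1 write: invalidate ['C2=S'] -> C1=M] -> [I,M,I,I]
Op 7: C0 read [C0 read from I: others=['C1=M'] -> C0=S, others downsized to S] -> [S,S,I,I]
Op 8: C2 write [C2 write: invalidate ['C0=S', 'C1=S'] -> C2=M] -> [I,I,M,I]
Op 9: C1 read [C1 read from I: others=['C2=M'] -> C1=S, others downsized to S] -> [I,S,S,I]
Op 10: C3 write [C3 write: invalidate ['C1=S', 'C2=S'] -> C3=M] -> [I,I,I,M]
Op 11: C1 read [C1 read from I: others=['C3=M'] -> C1=S, others downsized to S] -> [I,S,I,S]

Answer: S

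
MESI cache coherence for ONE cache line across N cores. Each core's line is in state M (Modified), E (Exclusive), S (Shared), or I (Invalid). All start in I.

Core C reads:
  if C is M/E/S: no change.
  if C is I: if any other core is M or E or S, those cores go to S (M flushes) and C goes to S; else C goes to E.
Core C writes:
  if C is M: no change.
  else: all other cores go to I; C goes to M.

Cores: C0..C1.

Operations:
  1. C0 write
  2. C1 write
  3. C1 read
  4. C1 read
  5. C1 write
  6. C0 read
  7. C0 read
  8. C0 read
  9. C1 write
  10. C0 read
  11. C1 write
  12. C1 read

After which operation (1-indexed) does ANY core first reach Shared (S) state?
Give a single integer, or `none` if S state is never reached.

Op 1: C0 write [C0 write: invalidate none -> C0=M] -> [M,I]
Op 2: C1 write [C1 write: invalidate ['C0=M'] -> C1=M] -> [I,M]
Op 3: C1 read [C1 read: already in M, no change] -> [I,M]
Op 4: C1 read [C1 read: already in M, no change] -> [I,M]
Op 5: C1 write [C1 write: already M (modified), no change] -> [I,M]
Op 6: C0 read [C0 read from I: others=['C1=M'] -> C0=S, others downsized to S] -> [S,S]
  -> First S state at op 6; remaining ops need not be traced.

Answer: 6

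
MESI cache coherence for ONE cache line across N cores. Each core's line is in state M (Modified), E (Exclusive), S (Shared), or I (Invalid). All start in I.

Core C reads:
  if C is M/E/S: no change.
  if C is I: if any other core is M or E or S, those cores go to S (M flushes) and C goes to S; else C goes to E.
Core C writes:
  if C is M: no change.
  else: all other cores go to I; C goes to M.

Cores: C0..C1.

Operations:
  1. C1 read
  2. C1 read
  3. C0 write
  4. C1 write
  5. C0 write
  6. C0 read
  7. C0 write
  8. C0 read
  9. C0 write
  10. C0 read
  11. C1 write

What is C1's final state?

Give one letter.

Answer: M

Derivation:
Op 1: C1 read [C1 read from I: no other sharers -> C1=E (exclusive)] -> [I,E]
Op 2: C1 read [C1 read: already in E, no change] -> [I,E]
Op 3: C0 write [C0 write: invalidate ['C1=E'] -> C0=M] -> [M,I]
Op 4: C1 write [C1 write: invalidate ['C0=M'] -> C1=M] -> [I,M]
Op 5: C0 write [C0 write: invalidate ['C1=M'] -> C0=M] -> [M,I]
Op 6: C0 read [C0 read: already in M, no change] -> [M,I]
Op 7: C0 write [C0 write: already M (modified), no change] -> [M,I]
Op 8: C0 read [C0 read: already in M, no change] -> [M,I]
Op 9: C0 write [C0 write: already M (modified), no change] -> [M,I]
Op 10: C0 read [C0 read: already in M, no change] -> [M,I]
Op 11: C1 write [C1 write: invalidate ['C0=M'] -> C1=M] -> [I,M]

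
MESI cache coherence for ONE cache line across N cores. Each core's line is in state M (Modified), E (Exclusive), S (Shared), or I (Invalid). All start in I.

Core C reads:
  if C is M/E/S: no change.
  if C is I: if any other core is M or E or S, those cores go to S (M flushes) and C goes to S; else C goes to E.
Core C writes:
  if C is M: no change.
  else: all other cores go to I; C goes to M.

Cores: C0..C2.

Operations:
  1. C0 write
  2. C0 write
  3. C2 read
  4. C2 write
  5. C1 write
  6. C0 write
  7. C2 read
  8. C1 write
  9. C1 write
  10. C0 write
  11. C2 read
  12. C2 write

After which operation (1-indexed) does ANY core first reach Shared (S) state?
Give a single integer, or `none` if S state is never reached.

Answer: 3

Derivation:
Op 1: C0 write [C0 write: invalidate none -> C0=M] -> [M,I,I]
Op 2: C0 write [C0 write: already M (modified), no change] -> [M,I,I]
Op 3: C2 read [C2 read from I: others=['C0=M'] -> C2=S, others downsized to S] -> [S,I,S]
  -> First S state at op 3; remaining ops need not be traced.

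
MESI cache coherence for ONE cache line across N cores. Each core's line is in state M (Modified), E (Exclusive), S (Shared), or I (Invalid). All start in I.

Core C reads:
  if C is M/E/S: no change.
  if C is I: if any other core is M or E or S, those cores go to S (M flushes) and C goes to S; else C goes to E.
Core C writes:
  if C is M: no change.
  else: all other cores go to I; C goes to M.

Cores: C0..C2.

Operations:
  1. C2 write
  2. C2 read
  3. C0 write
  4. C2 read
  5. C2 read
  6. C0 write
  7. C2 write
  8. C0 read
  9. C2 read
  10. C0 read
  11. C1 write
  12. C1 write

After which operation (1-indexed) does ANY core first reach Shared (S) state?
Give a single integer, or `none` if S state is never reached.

Op 1: C2 write [C2 write: invalidate none -> C2=M] -> [I,I,M]
Op 2: C2 read [C2 read: already in M, no change] -> [I,I,M]
Op 3: C0 write [C0 write: invalidate ['C2=M'] -> C0=M] -> [M,I,I]
Op 4: C2 read [C2 read from I: others=['C0=M'] -> C2=S, others downsized to S] -> [S,I,S]
  -> First S state at op 4; remaining ops need not be traced.

Answer: 4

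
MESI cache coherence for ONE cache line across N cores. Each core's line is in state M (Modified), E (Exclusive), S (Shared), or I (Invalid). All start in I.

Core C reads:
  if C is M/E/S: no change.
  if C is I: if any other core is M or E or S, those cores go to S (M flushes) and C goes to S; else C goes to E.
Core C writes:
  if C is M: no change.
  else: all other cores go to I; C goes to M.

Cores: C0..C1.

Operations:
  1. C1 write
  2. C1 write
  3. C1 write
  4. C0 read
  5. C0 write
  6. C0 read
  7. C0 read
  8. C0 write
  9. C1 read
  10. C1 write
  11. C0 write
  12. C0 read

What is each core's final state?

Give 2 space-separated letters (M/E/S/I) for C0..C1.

Answer: M I

Derivation:
Op 1: C1 write [C1 write: invalidate none -> C1=M] -> [I,M]
Op 2: C1 write [C1 write: already M (modified), no change] -> [I,M]
Op 3: C1 write [C1 write: already M (modified), no change] -> [I,M]
Op 4: C0 read [C0 read from I: others=['C1=M'] -> C0=S, others downsized to S] -> [S,S]
Op 5: C0 write [C0 write: invalidate ['C1=S'] -> C0=M] -> [M,I]
Op 6: C0 read [C0 read: already in M, no change] -> [M,I]
Op 7: C0 read [C0 read: already in M, no change] -> [M,I]
Op 8: C0 write [C0 write: already M (modified), no change] -> [M,I]
Op 9: C1 read [C1 read from I: others=['C0=M'] -> C1=S, others downsized to S] -> [S,S]
Op 10: C1 write [C1 write: invalidate ['C0=S'] -> C1=M] -> [I,M]
Op 11: C0 write [C0 write: invalidate ['C1=M'] -> C0=M] -> [M,I]
Op 12: C0 read [C0 read: already in M, no change] -> [M,I]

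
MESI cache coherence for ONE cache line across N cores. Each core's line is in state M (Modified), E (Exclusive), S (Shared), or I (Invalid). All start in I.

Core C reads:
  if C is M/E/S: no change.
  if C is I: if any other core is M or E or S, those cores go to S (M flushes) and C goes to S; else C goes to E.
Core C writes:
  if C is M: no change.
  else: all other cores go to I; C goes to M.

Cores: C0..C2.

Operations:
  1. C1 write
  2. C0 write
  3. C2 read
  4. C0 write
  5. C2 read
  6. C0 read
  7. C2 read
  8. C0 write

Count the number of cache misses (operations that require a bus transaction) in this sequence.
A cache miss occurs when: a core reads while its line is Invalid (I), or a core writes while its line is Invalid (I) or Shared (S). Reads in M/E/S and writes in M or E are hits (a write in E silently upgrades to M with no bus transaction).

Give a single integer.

Answer: 6

Derivation:
Op 1: C1 write [C1 write: invalidate none -> C1=M] -> [I,M,I] [MISS #1: write from I]
Op 2: C0 write [C0 write: invalidate ['C1=M'] -> C0=M] -> [M,I,I] [MISS #2: write from I]
Op 3: C2 read [C2 read from I: others=['C0=M'] -> C2=S, others downsized to S] -> [S,I,S] [MISS #3: read from I]
Op 4: C0 write [C0 write: invalidate ['C2=S'] -> C0=M] -> [M,I,I] [MISS #4: write from S]
Op 5: C2 read [C2 read from I: others=['C0=M'] -> C2=S, others downsized to S] -> [S,I,S] [MISS #5: read from I]
Op 6: C0 read [C0 read: already in S, no change] -> [S,I,S] [hit: read from S]
Op 7: C2 read [C2 read: already in S, no change] -> [S,I,S] [hit: read from S]
Op 8: C0 write [C0 write: invalidate ['C2=S'] -> C0=M] -> [M,I,I] [MISS #6: write from S]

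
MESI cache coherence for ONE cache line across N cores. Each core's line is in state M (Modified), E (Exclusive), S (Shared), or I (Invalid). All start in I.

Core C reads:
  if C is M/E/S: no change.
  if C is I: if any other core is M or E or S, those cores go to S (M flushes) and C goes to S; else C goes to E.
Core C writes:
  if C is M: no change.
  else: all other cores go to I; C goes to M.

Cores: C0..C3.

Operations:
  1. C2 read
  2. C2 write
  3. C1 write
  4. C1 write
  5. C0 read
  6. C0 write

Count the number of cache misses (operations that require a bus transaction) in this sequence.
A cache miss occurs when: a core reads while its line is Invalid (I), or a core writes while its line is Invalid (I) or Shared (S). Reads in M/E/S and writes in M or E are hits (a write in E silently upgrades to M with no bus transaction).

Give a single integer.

Op 1: C2 read [C2 read from I: no other sharers -> C2=E (exclusive)] -> [I,I,E,I] [MISS #1: read from I]
Op 2: C2 write [C2 write: invalidate none -> C2=M] -> [I,I,M,I] [hit: write from E is a silent E->M upgrade, no bus transaction]
Op 3: C1 write [C1 write: invalidate ['C2=M'] -> C1=M] -> [I,M,I,I] [MISS #2: write from I]
Op 4: C1 write [C1 write: already M (modified), no change] -> [I,M,I,I] [hit: write from M]
Op 5: C0 read [C0 read from I: others=['C1=M'] -> C0=S, others downsized to S] -> [S,S,I,I] [MISS #3: read from I]
Op 6: C0 write [C0 write: invalidate ['C1=S'] -> C0=M] -> [M,I,I,I] [MISS #4: write from S]

Answer: 4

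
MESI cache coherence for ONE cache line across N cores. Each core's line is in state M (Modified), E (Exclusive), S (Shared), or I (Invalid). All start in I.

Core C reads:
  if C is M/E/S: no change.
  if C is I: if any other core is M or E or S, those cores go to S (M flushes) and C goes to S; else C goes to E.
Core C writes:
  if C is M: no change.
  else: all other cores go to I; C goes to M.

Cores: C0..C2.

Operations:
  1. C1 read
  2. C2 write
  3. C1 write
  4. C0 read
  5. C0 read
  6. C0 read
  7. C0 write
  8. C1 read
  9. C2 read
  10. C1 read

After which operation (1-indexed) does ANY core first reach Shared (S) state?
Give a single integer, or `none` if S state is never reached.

Op 1: C1 read [C1 read from I: no other sharers -> C1=E (exclusive)] -> [I,E,I]
Op 2: C2 write [C2 write: invalidate ['C1=E'] -> C2=M] -> [I,I,M]
Op 3: C1 write [C1 write: invalidate ['C2=M'] -> C1=M] -> [I,M,I]
Op 4: C0 read [C0 read from I: others=['C1=M'] -> C0=S, others downsized to S] -> [S,S,I]
  -> First S state at op 4; remaining ops need not be traced.

Answer: 4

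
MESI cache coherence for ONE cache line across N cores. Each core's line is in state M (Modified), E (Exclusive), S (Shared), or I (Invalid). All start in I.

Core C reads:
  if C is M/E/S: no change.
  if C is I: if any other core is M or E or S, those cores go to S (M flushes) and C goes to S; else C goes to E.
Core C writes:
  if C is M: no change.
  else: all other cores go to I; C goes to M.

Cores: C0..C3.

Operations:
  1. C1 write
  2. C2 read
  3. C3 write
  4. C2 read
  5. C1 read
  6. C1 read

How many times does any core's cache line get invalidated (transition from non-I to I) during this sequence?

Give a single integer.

Op 1: C1 write [C1 write: invalidate none -> C1=M] -> [I,M,I,I] (invalidations this op: 0; running total: 0)
Op 2: C2 read [C2 read from I: others=['C1=M'] -> C2=S, others downsized to S] -> [I,S,S,I] (invalidations this op: 0; running total: 0)
Op 3: C3 write [C3 write: invalidate ['C1=S', 'C2=S'] -> C3=M] -> [I,I,I,M] (invalidations this op: 2; running total: 2)
Op 4: C2 read [C2 read from I: others=['C3=M'] -> C2=S, others downsized to S] -> [I,I,S,S] (invalidations this op: 0; running total: 2)
Op 5: C1 read [C1 read from I: others=['C2=S', 'C3=S'] -> C1=S, others downsized to S] -> [I,S,S,S] (invalidations this op: 0; running total: 2)
Op 6: C1 read [C1 read: already in S, no change] -> [I,S,S,S] (invalidations this op: 0; running total: 2)

Answer: 2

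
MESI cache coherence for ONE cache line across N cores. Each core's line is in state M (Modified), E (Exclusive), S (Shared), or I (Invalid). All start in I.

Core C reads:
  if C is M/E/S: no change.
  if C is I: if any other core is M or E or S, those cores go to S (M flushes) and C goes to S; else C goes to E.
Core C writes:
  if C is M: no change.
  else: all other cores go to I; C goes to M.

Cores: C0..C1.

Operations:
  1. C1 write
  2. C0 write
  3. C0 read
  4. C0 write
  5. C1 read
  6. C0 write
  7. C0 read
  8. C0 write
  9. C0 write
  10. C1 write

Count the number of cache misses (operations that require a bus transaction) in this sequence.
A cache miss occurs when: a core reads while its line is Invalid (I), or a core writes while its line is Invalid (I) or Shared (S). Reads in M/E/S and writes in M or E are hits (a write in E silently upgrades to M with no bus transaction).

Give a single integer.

Op 1: C1 write [C1 write: invalidate none -> C1=M] -> [I,M] [MISS #1: write from I]
Op 2: C0 write [C0 write: invalidate ['C1=M'] -> C0=M] -> [M,I] [MISS #2: write from I]
Op 3: C0 read [C0 read: already in M, no change] -> [M,I] [hit: read from M]
Op 4: C0 write [C0 write: already M (modified), no change] -> [M,I] [hit: write from M]
Op 5: C1 read [C1 read from I: others=['C0=M'] -> C1=S, others downsized to S] -> [S,S] [MISS #3: read from I]
Op 6: C0 write [C0 write: invalidate ['C1=S'] -> C0=M] -> [M,I] [MISS #4: write from S]
Op 7: C0 read [C0 read: already in M, no change] -> [M,I] [hit: read from M]
Op 8: C0 write [C0 write: already M (modified), no change] -> [M,I] [hit: write from M]
Op 9: C0 write [C0 write: already M (modified), no change] -> [M,I] [hit: write from M]
Op 10: C1 write [C1 write: invalidate ['C0=M'] -> C1=M] -> [I,M] [MISS #5: write from I]

Answer: 5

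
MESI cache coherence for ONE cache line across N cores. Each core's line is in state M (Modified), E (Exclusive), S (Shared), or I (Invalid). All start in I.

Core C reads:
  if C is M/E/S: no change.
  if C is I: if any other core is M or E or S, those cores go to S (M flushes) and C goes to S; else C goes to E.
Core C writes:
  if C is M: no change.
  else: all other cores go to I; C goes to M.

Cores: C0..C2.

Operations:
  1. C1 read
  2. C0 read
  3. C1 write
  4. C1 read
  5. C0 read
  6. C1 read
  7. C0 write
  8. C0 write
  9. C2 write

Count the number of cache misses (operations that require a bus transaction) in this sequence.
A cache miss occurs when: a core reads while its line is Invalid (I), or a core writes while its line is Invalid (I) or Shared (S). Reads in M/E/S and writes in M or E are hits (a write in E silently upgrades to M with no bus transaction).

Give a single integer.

Answer: 6

Derivation:
Op 1: C1 read [C1 read from I: no other sharers -> C1=E (exclusive)] -> [I,E,I] [MISS #1: read from I]
Op 2: C0 read [C0 read from I: others=['C1=E'] -> C0=S, others downsized to S] -> [S,S,I] [MISS #2: read from I]
Op 3: C1 write [C1 write: invalidate ['C0=S'] -> C1=M] -> [I,M,I] [MISS #3: write from S]
Op 4: C1 read [C1 read: already in M, no change] -> [I,M,I] [hit: read from M]
Op 5: C0 read [C0 read from I: others=['C1=M'] -> C0=S, others downsized to S] -> [S,S,I] [MISS #4: read from I]
Op 6: C1 read [C1 read: already in S, no change] -> [S,S,I] [hit: read from S]
Op 7: C0 write [C0 write: invalidate ['C1=S'] -> C0=M] -> [M,I,I] [MISS #5: write from S]
Op 8: C0 write [C0 write: already M (modified), no change] -> [M,I,I] [hit: write from M]
Op 9: C2 write [C2 write: invalidate ['C0=M'] -> C2=M] -> [I,I,M] [MISS #6: write from I]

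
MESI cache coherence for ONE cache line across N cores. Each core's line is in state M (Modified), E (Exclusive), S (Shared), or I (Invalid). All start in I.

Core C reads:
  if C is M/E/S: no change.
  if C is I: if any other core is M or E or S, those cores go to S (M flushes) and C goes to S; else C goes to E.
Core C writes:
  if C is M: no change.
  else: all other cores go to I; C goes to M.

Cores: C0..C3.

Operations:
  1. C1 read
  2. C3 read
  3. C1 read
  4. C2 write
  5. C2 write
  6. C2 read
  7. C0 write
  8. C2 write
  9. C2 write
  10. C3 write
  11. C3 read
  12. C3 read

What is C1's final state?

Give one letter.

Op 1: C1 read [C1 read from I: no other sharers -> C1=E (exclusive)] -> [I,E,I,I]
Op 2: C3 read [C3 read from I: others=['C1=E'] -> C3=S, others downsized to S] -> [I,S,I,S]
Op 3: C1 read [C1 read: already in S, no change] -> [I,S,I,S]
Op 4: C2 write [C2 write: invalidate ['C1=S', 'C3=S'] -> C2=M] -> [I,I,M,I]
Op 5: C2 write [C2 write: already M (modified), no change] -> [I,I,M,I]
Op 6: C2 read [C2 read: already in M, no change] -> [I,I,M,I]
Op 7: C0 write [C0 write: invalidate ['C2=M'] -> C0=M] -> [M,I,I,I]
Op 8: C2 write [C2 write: invalidate ['C0=M'] -> C2=M] -> [I,I,M,I]
Op 9: C2 write [C2 write: already M (modified), no change] -> [I,I,M,I]
Op 10: C3 write [C3 write: invalidate ['C2=M'] -> C3=M] -> [I,I,I,M]
Op 11: C3 read [C3 read: already in M, no change] -> [I,I,I,M]
Op 12: C3 read [C3 read: already in M, no change] -> [I,I,I,M]

Answer: I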